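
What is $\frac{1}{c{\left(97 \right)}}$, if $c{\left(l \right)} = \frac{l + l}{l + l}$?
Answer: $1$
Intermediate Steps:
$c{\left(l \right)} = 1$ ($c{\left(l \right)} = \frac{2 l}{2 l} = 2 l \frac{1}{2 l} = 1$)
$\frac{1}{c{\left(97 \right)}} = 1^{-1} = 1$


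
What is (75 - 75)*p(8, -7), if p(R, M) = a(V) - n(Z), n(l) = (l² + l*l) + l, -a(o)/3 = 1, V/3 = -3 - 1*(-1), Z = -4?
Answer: 0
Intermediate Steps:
V = -6 (V = 3*(-3 - 1*(-1)) = 3*(-3 + 1) = 3*(-2) = -6)
a(o) = -3 (a(o) = -3*1 = -3)
n(l) = l + 2*l² (n(l) = (l² + l²) + l = 2*l² + l = l + 2*l²)
p(R, M) = -31 (p(R, M) = -3 - (-4)*(1 + 2*(-4)) = -3 - (-4)*(1 - 8) = -3 - (-4)*(-7) = -3 - 1*28 = -3 - 28 = -31)
(75 - 75)*p(8, -7) = (75 - 75)*(-31) = 0*(-31) = 0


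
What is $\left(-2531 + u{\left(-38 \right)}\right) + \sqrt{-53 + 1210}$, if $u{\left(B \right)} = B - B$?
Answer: $-2531 + \sqrt{1157} \approx -2497.0$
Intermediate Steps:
$u{\left(B \right)} = 0$
$\left(-2531 + u{\left(-38 \right)}\right) + \sqrt{-53 + 1210} = \left(-2531 + 0\right) + \sqrt{-53 + 1210} = -2531 + \sqrt{1157}$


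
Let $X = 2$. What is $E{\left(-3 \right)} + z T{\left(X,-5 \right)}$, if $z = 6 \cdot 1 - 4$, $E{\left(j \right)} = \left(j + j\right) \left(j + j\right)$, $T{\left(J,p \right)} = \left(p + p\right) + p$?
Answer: $6$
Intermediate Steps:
$T{\left(J,p \right)} = 3 p$ ($T{\left(J,p \right)} = 2 p + p = 3 p$)
$E{\left(j \right)} = 4 j^{2}$ ($E{\left(j \right)} = 2 j 2 j = 4 j^{2}$)
$z = 2$ ($z = 6 - 4 = 2$)
$E{\left(-3 \right)} + z T{\left(X,-5 \right)} = 4 \left(-3\right)^{2} + 2 \cdot 3 \left(-5\right) = 4 \cdot 9 + 2 \left(-15\right) = 36 - 30 = 6$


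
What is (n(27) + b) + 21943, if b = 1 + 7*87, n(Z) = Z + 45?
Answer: 22625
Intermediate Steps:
n(Z) = 45 + Z
b = 610 (b = 1 + 609 = 610)
(n(27) + b) + 21943 = ((45 + 27) + 610) + 21943 = (72 + 610) + 21943 = 682 + 21943 = 22625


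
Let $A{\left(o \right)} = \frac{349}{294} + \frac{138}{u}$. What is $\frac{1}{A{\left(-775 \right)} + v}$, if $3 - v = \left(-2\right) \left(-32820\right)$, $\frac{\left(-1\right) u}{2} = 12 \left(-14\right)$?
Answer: $- \frac{1176}{77187233} \approx -1.5236 \cdot 10^{-5}$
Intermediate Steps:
$u = 336$ ($u = - 2 \cdot 12 \left(-14\right) = \left(-2\right) \left(-168\right) = 336$)
$v = -65637$ ($v = 3 - \left(-2\right) \left(-32820\right) = 3 - 65640 = -65637$)
$A{\left(o \right)} = \frac{1879}{1176}$ ($A{\left(o \right)} = \frac{349}{294} + \frac{138}{336} = 349 \cdot \frac{1}{294} + 138 \cdot \frac{1}{336} = \frac{349}{294} + \frac{23}{56} = \frac{1879}{1176}$)
$\frac{1}{A{\left(-775 \right)} + v} = \frac{1}{\frac{1879}{1176} - 65637} = \frac{1}{- \frac{77187233}{1176}} = - \frac{1176}{77187233}$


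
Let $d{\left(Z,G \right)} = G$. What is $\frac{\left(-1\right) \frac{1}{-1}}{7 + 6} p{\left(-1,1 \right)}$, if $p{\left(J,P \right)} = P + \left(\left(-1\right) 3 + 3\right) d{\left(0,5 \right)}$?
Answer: $\frac{1}{13} \approx 0.076923$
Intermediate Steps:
$p{\left(J,P \right)} = P$ ($p{\left(J,P \right)} = P + \left(\left(-1\right) 3 + 3\right) 5 = P + \left(-3 + 3\right) 5 = P + 0 \cdot 5 = P + 0 = P$)
$\frac{\left(-1\right) \frac{1}{-1}}{7 + 6} p{\left(-1,1 \right)} = \frac{\left(-1\right) \frac{1}{-1}}{7 + 6} \cdot 1 = \frac{\left(-1\right) \left(-1\right)}{13} \cdot 1 = 1 \cdot \frac{1}{13} \cdot 1 = \frac{1}{13} \cdot 1 = \frac{1}{13}$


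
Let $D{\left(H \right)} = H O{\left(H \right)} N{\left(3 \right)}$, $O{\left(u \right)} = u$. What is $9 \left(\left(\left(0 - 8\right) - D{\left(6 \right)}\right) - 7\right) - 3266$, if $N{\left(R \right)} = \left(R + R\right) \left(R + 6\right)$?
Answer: $-20897$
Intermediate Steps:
$N{\left(R \right)} = 2 R \left(6 + R\right)$
$D{\left(H \right)} = 54 H^{2}$ ($D{\left(H \right)} = H H 2 \cdot 3 \left(6 + 3\right) = H^{2} \cdot 2 \cdot 3 \cdot 9 = H^{2} \cdot 54 = 54 H^{2}$)
$9 \left(\left(\left(0 - 8\right) - D{\left(6 \right)}\right) - 7\right) - 3266 = 9 \left(\left(\left(0 - 8\right) - 54 \cdot 6^{2}\right) - 7\right) - 3266 = 9 \left(\left(-8 - 54 \cdot 36\right) - 7\right) - 3266 = 9 \left(\left(-8 - 1944\right) - 7\right) - 3266 = 9 \left(-1952 - 7\right) - 3266 = 9 \left(-1959\right) - 3266 = -17631 - 3266 = -20897$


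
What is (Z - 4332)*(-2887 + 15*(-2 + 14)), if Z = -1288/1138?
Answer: 6674249264/569 ≈ 1.1730e+7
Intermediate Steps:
Z = -644/569 (Z = -1288*1/1138 = -644/569 ≈ -1.1318)
(Z - 4332)*(-2887 + 15*(-2 + 14)) = (-644/569 - 4332)*(-2887 + 15*(-2 + 14)) = -2465552*(-2887 + 15*12)/569 = -2465552*(-2887 + 180)/569 = -2465552/569*(-2707) = 6674249264/569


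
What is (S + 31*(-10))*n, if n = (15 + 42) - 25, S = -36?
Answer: -11072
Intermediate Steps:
n = 32 (n = 57 - 25 = 32)
(S + 31*(-10))*n = (-36 + 31*(-10))*32 = (-36 - 310)*32 = -346*32 = -11072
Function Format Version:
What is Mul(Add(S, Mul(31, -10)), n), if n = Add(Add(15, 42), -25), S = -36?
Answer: -11072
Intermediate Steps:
n = 32 (n = Add(57, -25) = 32)
Mul(Add(S, Mul(31, -10)), n) = Mul(Add(-36, Mul(31, -10)), 32) = Mul(Add(-36, -310), 32) = Mul(-346, 32) = -11072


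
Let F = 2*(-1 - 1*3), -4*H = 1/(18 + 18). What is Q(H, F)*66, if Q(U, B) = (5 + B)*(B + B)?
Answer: 3168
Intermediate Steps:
H = -1/144 (H = -1/(4*(18 + 18)) = -¼/36 = -¼*1/36 = -1/144 ≈ -0.0069444)
F = -8 (F = 2*(-1 - 3) = 2*(-4) = -8)
Q(U, B) = 2*B*(5 + B) (Q(U, B) = (5 + B)*(2*B) = 2*B*(5 + B))
Q(H, F)*66 = (2*(-8)*(5 - 8))*66 = (2*(-8)*(-3))*66 = 48*66 = 3168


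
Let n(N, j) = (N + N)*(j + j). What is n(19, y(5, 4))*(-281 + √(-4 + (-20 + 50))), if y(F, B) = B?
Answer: -85424 + 304*√26 ≈ -83874.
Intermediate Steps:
n(N, j) = 4*N*j (n(N, j) = (2*N)*(2*j) = 4*N*j)
n(19, y(5, 4))*(-281 + √(-4 + (-20 + 50))) = (4*19*4)*(-281 + √(-4 + (-20 + 50))) = 304*(-281 + √(-4 + 30)) = 304*(-281 + √26) = -85424 + 304*√26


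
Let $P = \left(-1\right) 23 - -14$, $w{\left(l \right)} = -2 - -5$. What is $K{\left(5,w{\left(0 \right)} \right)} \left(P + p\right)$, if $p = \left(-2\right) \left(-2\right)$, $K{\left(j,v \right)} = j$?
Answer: $-25$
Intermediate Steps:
$w{\left(l \right)} = 3$ ($w{\left(l \right)} = -2 + 5 = 3$)
$P = -9$ ($P = -23 + 14 = -9$)
$p = 4$
$K{\left(5,w{\left(0 \right)} \right)} \left(P + p\right) = 5 \left(-9 + 4\right) = 5 \left(-5\right) = -25$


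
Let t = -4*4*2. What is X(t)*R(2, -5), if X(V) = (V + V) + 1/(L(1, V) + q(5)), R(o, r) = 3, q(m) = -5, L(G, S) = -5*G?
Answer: -1923/10 ≈ -192.30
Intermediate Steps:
t = -32 (t = -16*2 = -32)
X(V) = -1/10 + 2*V (X(V) = (V + V) + 1/(-5*1 - 5) = 2*V + 1/(-5 - 5) = 2*V + 1/(-10) = 2*V - 1/10 = -1/10 + 2*V)
X(t)*R(2, -5) = (-1/10 + 2*(-32))*3 = (-1/10 - 64)*3 = -641/10*3 = -1923/10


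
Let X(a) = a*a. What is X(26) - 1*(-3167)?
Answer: 3843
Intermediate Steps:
X(a) = a²
X(26) - 1*(-3167) = 26² - 1*(-3167) = 676 + 3167 = 3843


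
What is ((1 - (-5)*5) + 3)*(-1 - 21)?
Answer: -638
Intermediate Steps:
((1 - (-5)*5) + 3)*(-1 - 21) = ((1 - 1*(-25)) + 3)*(-22) = ((1 + 25) + 3)*(-22) = (26 + 3)*(-22) = 29*(-22) = -638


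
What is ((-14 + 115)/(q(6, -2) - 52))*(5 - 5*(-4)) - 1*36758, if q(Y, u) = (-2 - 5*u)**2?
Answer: -438571/12 ≈ -36548.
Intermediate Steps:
((-14 + 115)/(q(6, -2) - 52))*(5 - 5*(-4)) - 1*36758 = ((-14 + 115)/((2 + 5*(-2))**2 - 52))*(5 - 5*(-4)) - 1*36758 = (101/((2 - 10)**2 - 52))*(5 + 20) - 36758 = (101/((-8)**2 - 52))*25 - 36758 = (101/(64 - 52))*25 - 36758 = (101/12)*25 - 36758 = 2525/12 - 36758 = -438571/12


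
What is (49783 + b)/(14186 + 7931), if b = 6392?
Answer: 56175/22117 ≈ 2.5399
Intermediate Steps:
(49783 + b)/(14186 + 7931) = (49783 + 6392)/(14186 + 7931) = 56175/22117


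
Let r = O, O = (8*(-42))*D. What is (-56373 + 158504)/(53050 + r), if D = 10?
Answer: 102131/49690 ≈ 2.0554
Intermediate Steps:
O = -3360 (O = (8*(-42))*10 = -336*10 = -3360)
r = -3360
(-56373 + 158504)/(53050 + r) = (-56373 + 158504)/(53050 - 3360) = 102131/49690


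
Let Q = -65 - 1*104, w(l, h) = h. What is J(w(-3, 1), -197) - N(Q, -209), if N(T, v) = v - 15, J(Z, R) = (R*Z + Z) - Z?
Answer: 27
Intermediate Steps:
Q = -169 (Q = -65 - 104 = -169)
J(Z, R) = R*Z (J(Z, R) = (Z + R*Z) - Z = R*Z)
N(T, v) = -15 + v
J(w(-3, 1), -197) - N(Q, -209) = -197*1 - (-15 - 209) = -197 - 1*(-224) = -197 + 224 = 27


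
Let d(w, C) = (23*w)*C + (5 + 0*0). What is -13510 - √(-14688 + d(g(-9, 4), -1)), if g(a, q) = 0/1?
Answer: -13510 - I*√14683 ≈ -13510.0 - 121.17*I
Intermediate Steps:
g(a, q) = 0 (g(a, q) = 0*1 = 0)
d(w, C) = 5 + 23*C*w (d(w, C) = 23*C*w + (5 + 0) = 23*C*w + 5 = 5 + 23*C*w)
-13510 - √(-14688 + d(g(-9, 4), -1)) = -13510 - √(-14688 + (5 + 23*(-1)*0)) = -13510 - √(-14688 + (5 + 0)) = -13510 - √(-14688 + 5) = -13510 - √(-14683) = -13510 - I*√14683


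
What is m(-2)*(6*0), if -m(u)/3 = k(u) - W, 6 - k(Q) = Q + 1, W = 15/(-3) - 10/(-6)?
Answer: 0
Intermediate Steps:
W = -10/3 (W = 15*(-⅓) - 10*(-⅙) = -5 + 5/3 = -10/3 ≈ -3.3333)
k(Q) = 5 - Q (k(Q) = 6 - (Q + 1) = 6 - (1 + Q) = 6 + (-1 - Q) = 5 - Q)
m(u) = -25 + 3*u (m(u) = -3*((5 - u) - 1*(-10/3)) = -3*((5 - u) + 10/3) = -3*(25/3 - u) = -25 + 3*u)
m(-2)*(6*0) = (-25 + 3*(-2))*(6*0) = (-25 - 6)*0 = -31*0 = 0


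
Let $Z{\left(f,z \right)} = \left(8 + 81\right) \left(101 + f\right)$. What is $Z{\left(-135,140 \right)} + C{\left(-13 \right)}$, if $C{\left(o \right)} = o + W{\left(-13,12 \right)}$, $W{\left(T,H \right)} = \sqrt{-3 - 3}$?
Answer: $-3039 + i \sqrt{6} \approx -3039.0 + 2.4495 i$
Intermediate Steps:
$W{\left(T,H \right)} = i \sqrt{6}$ ($W{\left(T,H \right)} = \sqrt{-6} = i \sqrt{6}$)
$Z{\left(f,z \right)} = 8989 + 89 f$ ($Z{\left(f,z \right)} = 89 \left(101 + f\right) = 8989 + 89 f$)
$C{\left(o \right)} = o + i \sqrt{6}$
$Z{\left(-135,140 \right)} + C{\left(-13 \right)} = \left(8989 + 89 \left(-135\right)\right) - \left(13 - i \sqrt{6}\right) = \left(8989 - 12015\right) - \left(13 - i \sqrt{6}\right) = -3026 - \left(13 - i \sqrt{6}\right) = -3039 + i \sqrt{6}$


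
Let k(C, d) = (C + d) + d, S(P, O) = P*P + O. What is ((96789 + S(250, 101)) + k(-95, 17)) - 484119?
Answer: -324790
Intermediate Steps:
S(P, O) = O + P² (S(P, O) = P² + O = O + P²)
k(C, d) = C + 2*d
((96789 + S(250, 101)) + k(-95, 17)) - 484119 = ((96789 + (101 + 250²)) + (-95 + 2*17)) - 484119 = ((96789 + (101 + 62500)) + (-95 + 34)) - 484119 = ((96789 + 62601) - 61) - 484119 = (159390 - 61) - 484119 = 159329 - 484119 = -324790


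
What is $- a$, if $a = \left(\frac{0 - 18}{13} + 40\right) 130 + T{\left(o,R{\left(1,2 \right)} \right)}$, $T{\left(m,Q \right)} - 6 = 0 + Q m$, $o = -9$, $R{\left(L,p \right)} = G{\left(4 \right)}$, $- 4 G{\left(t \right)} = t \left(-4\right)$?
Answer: $-4990$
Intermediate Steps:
$G{\left(t \right)} = t$ ($G{\left(t \right)} = - \frac{t \left(-4\right)}{4} = - \frac{\left(-4\right) t}{4} = t$)
$R{\left(L,p \right)} = 4$
$T{\left(m,Q \right)} = 6 + Q m$ ($T{\left(m,Q \right)} = 6 + \left(0 + Q m\right) = 6 + Q m$)
$a = 4990$ ($a = \left(\frac{0 - 18}{13} + 40\right) 130 + \left(6 + 4 \left(-9\right)\right) = \left(\left(0 - 18\right) \frac{1}{13} + 40\right) 130 + \left(6 - 36\right) = \left(\left(-18\right) \frac{1}{13} + 40\right) 130 - 30 = \left(- \frac{18}{13} + 40\right) 130 - 30 = \frac{502}{13} \cdot 130 - 30 = 5020 - 30 = 4990$)
$- a = \left(-1\right) 4990 = -4990$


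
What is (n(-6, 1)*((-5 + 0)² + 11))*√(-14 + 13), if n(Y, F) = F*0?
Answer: 0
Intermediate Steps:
n(Y, F) = 0
(n(-6, 1)*((-5 + 0)² + 11))*√(-14 + 13) = (0*((-5 + 0)² + 11))*√(-14 + 13) = (0*((-5)² + 11))*√(-1) = (0*(25 + 11))*I = (0*36)*I = 0*I = 0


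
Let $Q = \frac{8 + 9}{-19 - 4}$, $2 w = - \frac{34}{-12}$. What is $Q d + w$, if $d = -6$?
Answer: $\frac{1615}{276} \approx 5.8514$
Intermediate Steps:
$w = \frac{17}{12}$ ($w = \frac{\left(-34\right) \frac{1}{-12}}{2} = \frac{\left(-34\right) \left(- \frac{1}{12}\right)}{2} = \frac{1}{2} \cdot \frac{17}{6} = \frac{17}{12} \approx 1.4167$)
$Q = - \frac{17}{23}$ ($Q = \frac{17}{-23} = 17 \left(- \frac{1}{23}\right) = - \frac{17}{23} \approx -0.73913$)
$Q d + w = \left(- \frac{17}{23}\right) \left(-6\right) + \frac{17}{12} = \frac{102}{23} + \frac{17}{12} = \frac{1615}{276}$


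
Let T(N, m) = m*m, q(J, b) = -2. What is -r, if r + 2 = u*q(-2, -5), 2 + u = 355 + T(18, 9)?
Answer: 870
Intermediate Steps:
T(N, m) = m**2
u = 434 (u = -2 + (355 + 9**2) = -2 + (355 + 81) = -2 + 436 = 434)
r = -870 (r = -2 + 434*(-2) = -2 - 868 = -870)
-r = -1*(-870) = 870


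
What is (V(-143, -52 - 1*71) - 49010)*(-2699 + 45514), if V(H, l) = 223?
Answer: -2088815405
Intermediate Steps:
(V(-143, -52 - 1*71) - 49010)*(-2699 + 45514) = (223 - 49010)*(-2699 + 45514) = -48787*42815 = -2088815405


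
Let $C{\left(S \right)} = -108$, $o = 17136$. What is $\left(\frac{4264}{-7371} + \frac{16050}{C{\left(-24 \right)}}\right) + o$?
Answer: $\frac{19263043}{1134} \approx 16987.0$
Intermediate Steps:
$\left(\frac{4264}{-7371} + \frac{16050}{C{\left(-24 \right)}}\right) + o = \left(\frac{4264}{-7371} + \frac{16050}{-108}\right) + 17136 = \left(4264 \left(- \frac{1}{7371}\right) + 16050 \left(- \frac{1}{108}\right)\right) + 17136 = \left(- \frac{328}{567} - \frac{2675}{18}\right) + 17136 = - \frac{169181}{1134} + 17136 = \frac{19263043}{1134}$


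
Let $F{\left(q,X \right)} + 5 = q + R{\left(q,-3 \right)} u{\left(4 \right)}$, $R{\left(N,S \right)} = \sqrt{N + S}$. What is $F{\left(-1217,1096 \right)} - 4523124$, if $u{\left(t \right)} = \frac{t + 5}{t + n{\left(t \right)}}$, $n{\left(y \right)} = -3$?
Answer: $-4524346 + 18 i \sqrt{305} \approx -4.5243 \cdot 10^{6} + 314.36 i$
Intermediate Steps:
$u{\left(t \right)} = \frac{5 + t}{-3 + t}$ ($u{\left(t \right)} = \frac{t + 5}{t - 3} = \frac{5 + t}{-3 + t}$)
$F{\left(q,X \right)} = -5 + q + 9 \sqrt{-3 + q}$ ($F{\left(q,X \right)} = -5 + \left(q + \sqrt{q - 3} \frac{5 + 4}{-3 + 4}\right) = -5 + \left(q + \sqrt{-3 + q} 1^{-1} \cdot 9\right) = -5 + \left(q + \sqrt{-3 + q} 1 \cdot 9\right) = -5 + \left(q + \sqrt{-3 + q} 9\right) = -5 + \left(q + 9 \sqrt{-3 + q}\right) = -5 + q + 9 \sqrt{-3 + q}$)
$F{\left(-1217,1096 \right)} - 4523124 = \left(-5 - 1217 + 9 \sqrt{-3 - 1217}\right) - 4523124 = \left(-5 - 1217 + 9 \sqrt{-1220}\right) - 4523124 = \left(-5 - 1217 + 9 \cdot 2 i \sqrt{305}\right) - 4523124 = \left(-5 - 1217 + 18 i \sqrt{305}\right) - 4523124 = \left(-1222 + 18 i \sqrt{305}\right) - 4523124 = -4524346 + 18 i \sqrt{305}$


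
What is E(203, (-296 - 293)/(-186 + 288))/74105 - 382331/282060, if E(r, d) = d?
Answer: -19267301909/14213398284 ≈ -1.3556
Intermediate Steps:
E(203, (-296 - 293)/(-186 + 288))/74105 - 382331/282060 = ((-296 - 293)/(-186 + 288))/74105 - 382331/282060 = -589/102*(1/74105) - 382331*1/282060 = -589*1/102*(1/74105) - 382331/282060 = -589/102*1/74105 - 382331/282060 = -589/7558710 - 382331/282060 = -19267301909/14213398284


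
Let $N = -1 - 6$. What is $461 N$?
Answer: $-3227$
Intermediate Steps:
$N = -7$ ($N = -1 - 6 = -7$)
$461 N = 461 \left(-7\right) = -3227$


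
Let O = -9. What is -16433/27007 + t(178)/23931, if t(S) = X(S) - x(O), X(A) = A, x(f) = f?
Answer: -388207814/646304517 ≈ -0.60066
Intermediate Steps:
t(S) = 9 + S (t(S) = S - 1*(-9) = S + 9 = 9 + S)
-16433/27007 + t(178)/23931 = -16433/27007 + (9 + 178)/23931 = -16433*1/27007 + 187*(1/23931) = -16433/27007 + 187/23931 = -388207814/646304517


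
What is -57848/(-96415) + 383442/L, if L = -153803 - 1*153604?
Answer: -6395560098/9879548635 ≈ -0.64735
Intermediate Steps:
L = -307407 (L = -153803 - 153604 = -307407)
-57848/(-96415) + 383442/L = -57848/(-96415) + 383442/(-307407) = -57848*(-1/96415) + 383442*(-1/307407) = 57848/96415 - 127814/102469 = -6395560098/9879548635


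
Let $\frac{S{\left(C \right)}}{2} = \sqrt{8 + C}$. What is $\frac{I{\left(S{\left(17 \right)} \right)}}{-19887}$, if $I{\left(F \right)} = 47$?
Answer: $- \frac{47}{19887} \approx -0.0023634$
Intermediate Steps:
$S{\left(C \right)} = 2 \sqrt{8 + C}$
$\frac{I{\left(S{\left(17 \right)} \right)}}{-19887} = \frac{47}{-19887} = 47 \left(- \frac{1}{19887}\right) = - \frac{47}{19887}$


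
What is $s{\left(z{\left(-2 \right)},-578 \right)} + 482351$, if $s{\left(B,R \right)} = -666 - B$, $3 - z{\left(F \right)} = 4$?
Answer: $481686$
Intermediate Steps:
$z{\left(F \right)} = -1$ ($z{\left(F \right)} = 3 - 4 = -1$)
$s{\left(z{\left(-2 \right)},-578 \right)} + 482351 = \left(-666 - -1\right) + 482351 = \left(-666 + 1\right) + 482351 = -665 + 482351 = 481686$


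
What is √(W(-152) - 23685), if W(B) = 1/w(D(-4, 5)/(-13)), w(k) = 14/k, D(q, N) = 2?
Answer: 2*I*√49033894/91 ≈ 153.9*I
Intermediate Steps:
W(B) = -1/91 (W(B) = 1/(14/((2/(-13)))) = 1/(14/((2*(-1/13)))) = 1/(14/(-2/13)) = 1/(14*(-13/2)) = 1/(-91) = -1/91)
√(W(-152) - 23685) = √(-1/91 - 23685) = √(-2155336/91) = 2*I*√49033894/91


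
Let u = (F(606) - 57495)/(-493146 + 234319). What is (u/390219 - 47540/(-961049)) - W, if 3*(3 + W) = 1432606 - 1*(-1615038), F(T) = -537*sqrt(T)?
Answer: -98606421447233422697390/97065192763035537 + 179*sqrt(606)/33666404371 ≈ -1.0159e+6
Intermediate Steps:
u = 57495/258827 + 537*sqrt(606)/258827 (u = (-537*sqrt(606) - 57495)/(-493146 + 234319) = (-57495 - 537*sqrt(606))/(-258827) = (-57495 - 537*sqrt(606))*(-1/258827) = 57495/258827 + 537*sqrt(606)/258827 ≈ 0.27321)
W = 3047635/3 (W = -3 + (1432606 - 1*(-1615038))/3 = -3 + (1432606 + 1615038)/3 = -3 + (1/3)*3047644 = -3 + 3047644/3 = 3047635/3 ≈ 1.0159e+6)
(u/390219 - 47540/(-961049)) - W = ((57495/258827 + 537*sqrt(606)/258827)/390219 - 47540/(-961049)) - 1*3047635/3 = ((57495/258827 + 537*sqrt(606)/258827)*(1/390219) - 47540*(-1/961049)) - 3047635/3 = ((19165/33666404371 + 179*sqrt(606)/33666404371) + 47540/961049) - 3047635/3 = (1600519282301425/32355064254345179 + 179*sqrt(606)/33666404371) - 3047635/3 = -98606421447233422697390/97065192763035537 + 179*sqrt(606)/33666404371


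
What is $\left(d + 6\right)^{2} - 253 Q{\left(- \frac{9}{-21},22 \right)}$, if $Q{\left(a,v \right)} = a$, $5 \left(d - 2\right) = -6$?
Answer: $- \frac{10883}{175} \approx -62.189$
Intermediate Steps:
$d = \frac{4}{5}$ ($d = 2 + \frac{1}{5} \left(-6\right) = 2 - \frac{6}{5} = \frac{4}{5} \approx 0.8$)
$\left(d + 6\right)^{2} - 253 Q{\left(- \frac{9}{-21},22 \right)} = \left(\frac{4}{5} + 6\right)^{2} - 253 \left(- \frac{9}{-21}\right) = \left(\frac{34}{5}\right)^{2} - 253 \left(\left(-9\right) \left(- \frac{1}{21}\right)\right) = \frac{1156}{25} - \frac{759}{7} = - \frac{10883}{175}$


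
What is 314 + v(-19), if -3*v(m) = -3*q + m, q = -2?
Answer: 955/3 ≈ 318.33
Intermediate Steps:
v(m) = -2 - m/3 (v(m) = -(-3*(-2) + m)/3 = -(6 + m)/3 = -2 - m/3)
314 + v(-19) = 314 + (-2 - 1/3*(-19)) = 314 + (-2 + 19/3) = 314 + 13/3 = 955/3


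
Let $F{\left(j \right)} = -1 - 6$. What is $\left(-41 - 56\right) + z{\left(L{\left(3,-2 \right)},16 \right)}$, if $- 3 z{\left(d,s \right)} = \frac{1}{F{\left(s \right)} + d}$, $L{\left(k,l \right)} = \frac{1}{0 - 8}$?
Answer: $- \frac{16579}{171} \approx -96.953$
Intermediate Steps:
$F{\left(j \right)} = -7$ ($F{\left(j \right)} = -1 - 6 = -7$)
$L{\left(k,l \right)} = - \frac{1}{8}$ ($L{\left(k,l \right)} = \frac{1}{0 - 8} = \frac{1}{-8} = - \frac{1}{8}$)
$z{\left(d,s \right)} = - \frac{1}{3 \left(-7 + d\right)}$
$\left(-41 - 56\right) + z{\left(L{\left(3,-2 \right)},16 \right)} = \left(-41 - 56\right) - \frac{1}{-21 + 3 \left(- \frac{1}{8}\right)} = -97 - \frac{1}{-21 - \frac{3}{8}} = -97 - \frac{1}{- \frac{171}{8}} = -97 - - \frac{8}{171} = -97 + \frac{8}{171} = - \frac{16579}{171}$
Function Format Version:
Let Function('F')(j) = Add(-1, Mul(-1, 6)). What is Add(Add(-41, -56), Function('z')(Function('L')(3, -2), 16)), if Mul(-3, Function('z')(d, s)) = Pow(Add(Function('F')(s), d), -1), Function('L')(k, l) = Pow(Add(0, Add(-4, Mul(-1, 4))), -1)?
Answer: Rational(-16579, 171) ≈ -96.953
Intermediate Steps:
Function('F')(j) = -7 (Function('F')(j) = Add(-1, -6) = -7)
Function('L')(k, l) = Rational(-1, 8) (Function('L')(k, l) = Pow(Add(0, Add(-4, -4)), -1) = Pow(Add(0, -8), -1) = Pow(-8, -1) = Rational(-1, 8))
Function('z')(d, s) = Mul(Rational(-1, 3), Pow(Add(-7, d), -1))
Add(Add(-41, -56), Function('z')(Function('L')(3, -2), 16)) = Add(Add(-41, -56), Mul(-1, Pow(Add(-21, Mul(3, Rational(-1, 8))), -1))) = Add(-97, Mul(-1, Pow(Add(-21, Rational(-3, 8)), -1))) = Add(-97, Mul(-1, Pow(Rational(-171, 8), -1))) = Add(-97, Mul(-1, Rational(-8, 171))) = Add(-97, Rational(8, 171)) = Rational(-16579, 171)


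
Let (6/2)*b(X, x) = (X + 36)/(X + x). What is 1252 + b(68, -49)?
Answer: 71468/57 ≈ 1253.8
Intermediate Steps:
b(X, x) = (36 + X)/(3*(X + x)) (b(X, x) = ((X + 36)/(X + x))/3 = ((36 + X)/(X + x))/3 = (36 + X)/(3*(X + x)))
1252 + b(68, -49) = 1252 + (12 + (⅓)*68)/(68 - 49) = 1252 + (12 + 68/3)/19 = 1252 + (1/19)*(104/3) = 1252 + 104/57 = 71468/57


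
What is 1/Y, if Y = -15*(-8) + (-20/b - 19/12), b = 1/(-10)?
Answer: 12/3821 ≈ 0.0031405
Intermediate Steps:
b = -⅒ ≈ -0.10000
Y = 3821/12 (Y = -15*(-8) + (-20/(-⅒) - 19/12) = 120 + (-20*(-10) - 19*1/12) = 120 + (200 - 19/12) = 120 + 2381/12 = 3821/12 ≈ 318.42)
1/Y = 1/(3821/12) = 12/3821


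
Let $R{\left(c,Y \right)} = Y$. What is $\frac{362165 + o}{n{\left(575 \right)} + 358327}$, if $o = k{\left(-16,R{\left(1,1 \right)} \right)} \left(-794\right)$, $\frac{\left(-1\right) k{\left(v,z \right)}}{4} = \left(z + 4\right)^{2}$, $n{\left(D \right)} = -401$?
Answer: $\frac{441565}{357926} \approx 1.2337$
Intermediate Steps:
$k{\left(v,z \right)} = - 4 \left(4 + z\right)^{2}$ ($k{\left(v,z \right)} = - 4 \left(z + 4\right)^{2} = - 4 \left(4 + z\right)^{2}$)
$o = 79400$ ($o = - 4 \left(4 + 1\right)^{2} \left(-794\right) = - 4 \cdot 5^{2} \left(-794\right) = \left(-4\right) 25 \left(-794\right) = \left(-100\right) \left(-794\right) = 79400$)
$\frac{362165 + o}{n{\left(575 \right)} + 358327} = \frac{362165 + 79400}{-401 + 358327} = \frac{441565}{357926}$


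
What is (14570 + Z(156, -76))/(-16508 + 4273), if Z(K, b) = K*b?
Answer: -2714/12235 ≈ -0.22182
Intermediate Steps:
(14570 + Z(156, -76))/(-16508 + 4273) = (14570 + 156*(-76))/(-16508 + 4273) = (14570 - 11856)/(-12235) = 2714*(-1/12235) = -2714/12235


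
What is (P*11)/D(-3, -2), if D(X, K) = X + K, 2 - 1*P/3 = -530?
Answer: -17556/5 ≈ -3511.2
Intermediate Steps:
P = 1596 (P = 6 - 3*(-530) = 6 + 1590 = 1596)
D(X, K) = K + X
(P*11)/D(-3, -2) = (1596*11)/(-2 - 3) = 17556/(-5) = 17556*(-⅕) = -17556/5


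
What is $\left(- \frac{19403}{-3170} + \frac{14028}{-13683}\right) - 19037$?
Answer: $- \frac{275170315527}{14458370} \approx -19032.0$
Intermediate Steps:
$\left(- \frac{19403}{-3170} + \frac{14028}{-13683}\right) - 19037 = \left(\left(-19403\right) \left(- \frac{1}{3170}\right) + 14028 \left(- \frac{1}{13683}\right)\right) - 19037 = \left(\frac{19403}{3170} - \frac{4676}{4561}\right) - 19037 = \frac{73674163}{14458370} - 19037 = - \frac{275170315527}{14458370}$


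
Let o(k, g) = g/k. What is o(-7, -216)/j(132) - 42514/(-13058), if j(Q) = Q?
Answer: 1754311/502733 ≈ 3.4895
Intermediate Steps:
o(-7, -216)/j(132) - 42514/(-13058) = -216/(-7)/132 - 42514/(-13058) = -216*(-⅐)*(1/132) - 42514*(-1/13058) = (216/7)*(1/132) + 21257/6529 = 18/77 + 21257/6529 = 1754311/502733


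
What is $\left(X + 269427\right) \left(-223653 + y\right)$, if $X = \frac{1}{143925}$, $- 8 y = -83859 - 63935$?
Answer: $- \frac{1591254807810892}{28785} \approx -5.5281 \cdot 10^{10}$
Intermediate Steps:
$y = \frac{73897}{4}$ ($y = - \frac{-83859 - 63935}{8} = \left(- \frac{1}{8}\right) \left(-147794\right) = \frac{73897}{4} \approx 18474.0$)
$X = \frac{1}{143925} \approx 6.9481 \cdot 10^{-6}$
$\left(X + 269427\right) \left(-223653 + y\right) = \left(\frac{1}{143925} + 269427\right) \left(-223653 + \frac{73897}{4}\right) = \frac{38777280976}{143925} \left(- \frac{820715}{4}\right) = - \frac{1591254807810892}{28785}$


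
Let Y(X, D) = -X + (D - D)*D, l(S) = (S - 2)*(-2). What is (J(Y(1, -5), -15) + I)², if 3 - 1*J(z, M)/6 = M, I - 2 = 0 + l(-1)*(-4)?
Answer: 7396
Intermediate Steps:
l(S) = 4 - 2*S (l(S) = (-2 + S)*(-2) = 4 - 2*S)
Y(X, D) = -X (Y(X, D) = -X + 0*D = -X + 0 = -X)
I = -22 (I = 2 + (0 + (4 - 2*(-1))*(-4)) = 2 + (0 + (4 + 2)*(-4)) = 2 + (0 + 6*(-4)) = 2 + (0 - 24) = 2 - 24 = -22)
J(z, M) = 18 - 6*M
(J(Y(1, -5), -15) + I)² = ((18 - 6*(-15)) - 22)² = ((18 + 90) - 22)² = (108 - 22)² = 86² = 7396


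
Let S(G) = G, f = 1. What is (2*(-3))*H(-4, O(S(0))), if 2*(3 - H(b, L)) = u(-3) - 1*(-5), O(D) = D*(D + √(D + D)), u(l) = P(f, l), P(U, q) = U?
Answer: 0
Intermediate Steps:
u(l) = 1
O(D) = D*(D + √2*√D) (O(D) = D*(D + √(2*D)) = D*(D + √2*√D))
H(b, L) = 0 (H(b, L) = 3 - (1 - 1*(-5))/2 = 3 - (1 + 5)/2 = 3 - ½*6 = 3 - 3 = 0)
(2*(-3))*H(-4, O(S(0))) = (2*(-3))*0 = -6*0 = 0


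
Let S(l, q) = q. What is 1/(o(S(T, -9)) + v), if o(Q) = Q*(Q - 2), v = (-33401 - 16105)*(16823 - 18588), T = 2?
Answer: 1/87378189 ≈ 1.1444e-8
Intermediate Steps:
v = 87378090 (v = -49506*(-1765) = 87378090)
o(Q) = Q*(-2 + Q)
1/(o(S(T, -9)) + v) = 1/(-9*(-2 - 9) + 87378090) = 1/(-9*(-11) + 87378090) = 1/(99 + 87378090) = 1/87378189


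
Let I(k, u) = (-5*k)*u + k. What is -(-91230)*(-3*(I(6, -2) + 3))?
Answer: -18884610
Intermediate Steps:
I(k, u) = k - 5*k*u (I(k, u) = -5*k*u + k = k - 5*k*u)
-(-91230)*(-3*(I(6, -2) + 3)) = -(-91230)*(-3*(6*(1 - 5*(-2)) + 3)) = -(-91230)*(-3*(6*(1 + 10) + 3)) = -(-91230)*(-3*(6*11 + 3)) = -(-91230)*(-3*(66 + 3)) = -(-91230)*(-3*69) = -(-91230)*(-207) = -3041*6210 = -18884610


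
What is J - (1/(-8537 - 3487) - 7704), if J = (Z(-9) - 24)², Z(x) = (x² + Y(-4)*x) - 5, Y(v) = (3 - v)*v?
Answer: 1203842881/12024 ≈ 1.0012e+5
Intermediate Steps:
Y(v) = v*(3 - v)
Z(x) = -5 + x² - 28*x (Z(x) = (x² + (-4*(3 - 1*(-4)))*x) - 5 = (x² + (-4*(3 + 4))*x) - 5 = (x² + (-4*7)*x) - 5 = (x² - 28*x) - 5 = -5 + x² - 28*x)
J = 92416 (J = ((-5 + (-9)² - 28*(-9)) - 24)² = ((-5 + 81 + 252) - 24)² = (328 - 24)² = 304² = 92416)
J - (1/(-8537 - 3487) - 7704) = 92416 - (1/(-8537 - 3487) - 7704) = 92416 - (1/(-12024) - 7704) = 92416 - (-1/12024 - 7704) = 92416 - 1*(-92632897/12024) = 92416 + 92632897/12024 = 1203842881/12024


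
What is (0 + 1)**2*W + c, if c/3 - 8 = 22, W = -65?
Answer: 25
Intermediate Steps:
c = 90 (c = 24 + 3*22 = 24 + 66 = 90)
(0 + 1)**2*W + c = (0 + 1)**2*(-65) + 90 = 1**2*(-65) + 90 = 1*(-65) + 90 = -65 + 90 = 25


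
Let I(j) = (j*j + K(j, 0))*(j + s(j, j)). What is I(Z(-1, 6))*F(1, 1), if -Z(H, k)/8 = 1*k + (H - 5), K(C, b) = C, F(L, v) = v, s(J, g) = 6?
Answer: 0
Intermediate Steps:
Z(H, k) = 40 - 8*H - 8*k (Z(H, k) = -8*(1*k + (H - 5)) = -8*(k + (-5 + H)) = -8*(-5 + H + k) = 40 - 8*H - 8*k)
I(j) = (6 + j)*(j + j²) (I(j) = (j*j + j)*(j + 6) = (j² + j)*(6 + j) = (j + j²)*(6 + j) = (6 + j)*(j + j²))
I(Z(-1, 6))*F(1, 1) = ((40 - 8*(-1) - 8*6)*(6 + (40 - 8*(-1) - 8*6)² + 7*(40 - 8*(-1) - 8*6)))*1 = ((40 + 8 - 48)*(6 + (40 + 8 - 48)² + 7*(40 + 8 - 48)))*1 = (0*(6 + 0² + 7*0))*1 = (0*(6 + 0 + 0))*1 = (0*6)*1 = 0*1 = 0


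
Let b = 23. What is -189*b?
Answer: -4347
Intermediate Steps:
-189*b = -189*23 = -4347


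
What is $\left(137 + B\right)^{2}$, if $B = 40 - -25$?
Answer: $40804$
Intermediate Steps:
$B = 65$ ($B = 40 + 25 = 65$)
$\left(137 + B\right)^{2} = \left(137 + 65\right)^{2} = 202^{2} = 40804$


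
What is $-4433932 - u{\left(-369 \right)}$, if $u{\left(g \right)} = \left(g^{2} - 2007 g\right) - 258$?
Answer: $-5310418$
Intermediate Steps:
$u{\left(g \right)} = -258 + g^{2} - 2007 g$
$-4433932 - u{\left(-369 \right)} = -4433932 - \left(-258 + \left(-369\right)^{2} - -740583\right) = -4433932 - \left(-258 + 136161 + 740583\right) = -4433932 - 876486 = -5310418$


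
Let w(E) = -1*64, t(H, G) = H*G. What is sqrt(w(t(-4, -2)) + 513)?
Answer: sqrt(449) ≈ 21.190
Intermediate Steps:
t(H, G) = G*H
w(E) = -64
sqrt(w(t(-4, -2)) + 513) = sqrt(-64 + 513) = sqrt(449)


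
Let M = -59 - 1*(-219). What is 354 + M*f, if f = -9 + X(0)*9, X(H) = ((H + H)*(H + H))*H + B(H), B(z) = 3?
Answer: 3234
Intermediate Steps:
M = 160 (M = -59 + 219 = 160)
X(H) = 3 + 4*H³ (X(H) = ((H + H)*(H + H))*H + 3 = ((2*H)*(2*H))*H + 3 = (4*H²)*H + 3 = 4*H³ + 3 = 3 + 4*H³)
f = 18 (f = -9 + (3 + 4*0³)*9 = -9 + (3 + 4*0)*9 = -9 + (3 + 0)*9 = -9 + 3*9 = -9 + 27 = 18)
354 + M*f = 354 + 160*18 = 354 + 2880 = 3234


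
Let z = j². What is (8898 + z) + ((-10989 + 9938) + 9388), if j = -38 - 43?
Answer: 23796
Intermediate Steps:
j = -81
z = 6561 (z = (-81)² = 6561)
(8898 + z) + ((-10989 + 9938) + 9388) = (8898 + 6561) + ((-10989 + 9938) + 9388) = 15459 + (-1051 + 9388) = 15459 + 8337 = 23796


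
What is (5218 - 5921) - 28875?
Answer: -29578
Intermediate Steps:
(5218 - 5921) - 28875 = -703 - 28875 = -29578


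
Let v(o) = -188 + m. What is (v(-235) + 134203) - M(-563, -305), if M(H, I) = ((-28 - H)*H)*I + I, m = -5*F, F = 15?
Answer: -91733280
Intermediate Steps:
m = -75 (m = -5*15 = -75)
M(H, I) = I + H*I*(-28 - H) (M(H, I) = (H*(-28 - H))*I + I = H*I*(-28 - H) + I = I + H*I*(-28 - H))
v(o) = -263 (v(o) = -188 - 75 = -263)
(v(-235) + 134203) - M(-563, -305) = (-263 + 134203) - (-305)*(1 - 1*(-563)² - 28*(-563)) = 133940 - (-305)*(1 - 1*316969 + 15764) = 133940 - (-305)*(1 - 316969 + 15764) = 133940 - (-305)*(-301204) = 133940 - 1*91867220 = 133940 - 91867220 = -91733280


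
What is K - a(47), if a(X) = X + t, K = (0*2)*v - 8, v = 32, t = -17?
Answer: -38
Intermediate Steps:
K = -8 (K = (0*2)*32 - 8 = 0*32 - 8 = 0 - 8 = -8)
a(X) = -17 + X (a(X) = X - 17 = -17 + X)
K - a(47) = -8 - (-17 + 47) = -8 - 1*30 = -8 - 30 = -38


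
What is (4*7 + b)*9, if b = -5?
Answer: 207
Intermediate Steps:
(4*7 + b)*9 = (4*7 - 5)*9 = (28 - 5)*9 = 23*9 = 207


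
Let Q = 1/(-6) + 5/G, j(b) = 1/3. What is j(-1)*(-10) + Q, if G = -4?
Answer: -19/4 ≈ -4.7500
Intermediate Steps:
j(b) = 1/3
Q = -17/12 (Q = 1/(-6) + 5/(-4) = 1*(-1/6) + 5*(-1/4) = -1/6 - 5/4 = -17/12 ≈ -1.4167)
j(-1)*(-10) + Q = (1/3)*(-10) - 17/12 = -10/3 - 17/12 = -19/4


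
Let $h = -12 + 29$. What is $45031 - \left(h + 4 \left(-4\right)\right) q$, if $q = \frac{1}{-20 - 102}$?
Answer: $\frac{5493783}{122} \approx 45031.0$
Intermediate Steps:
$h = 17$
$q = - \frac{1}{122}$ ($q = \frac{1}{-122} = - \frac{1}{122} \approx -0.0081967$)
$45031 - \left(h + 4 \left(-4\right)\right) q = 45031 - \left(17 + 4 \left(-4\right)\right) \left(- \frac{1}{122}\right) = 45031 - \left(17 - 16\right) \left(- \frac{1}{122}\right) = 45031 - 1 \left(- \frac{1}{122}\right) = 45031 - - \frac{1}{122} = 45031 + \frac{1}{122} = \frac{5493783}{122}$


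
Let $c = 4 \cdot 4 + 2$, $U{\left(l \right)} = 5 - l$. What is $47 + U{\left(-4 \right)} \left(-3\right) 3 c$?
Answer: $-1411$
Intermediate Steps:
$c = 18$ ($c = 16 + 2 = 18$)
$47 + U{\left(-4 \right)} \left(-3\right) 3 c = 47 + \left(5 - -4\right) \left(-3\right) 3 \cdot 18 = 47 + \left(5 + 4\right) \left(-3\right) 3 \cdot 18 = 47 + 9 \left(-3\right) 3 \cdot 18 = 47 + \left(-27\right) 3 \cdot 18 = 47 - 1458 = -1411$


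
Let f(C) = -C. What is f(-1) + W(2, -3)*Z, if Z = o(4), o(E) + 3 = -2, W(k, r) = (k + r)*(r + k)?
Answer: -4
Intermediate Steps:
W(k, r) = (k + r)² (W(k, r) = (k + r)*(k + r) = (k + r)²)
o(E) = -5 (o(E) = -3 - 2 = -5)
Z = -5
f(-1) + W(2, -3)*Z = -1*(-1) + (2 - 3)²*(-5) = 1 + (-1)²*(-5) = 1 + 1*(-5) = 1 - 5 = -4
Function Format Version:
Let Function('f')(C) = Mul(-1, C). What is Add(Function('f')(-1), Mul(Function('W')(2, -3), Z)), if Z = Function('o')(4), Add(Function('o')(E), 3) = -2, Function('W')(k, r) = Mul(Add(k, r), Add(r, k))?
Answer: -4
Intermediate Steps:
Function('W')(k, r) = Pow(Add(k, r), 2) (Function('W')(k, r) = Mul(Add(k, r), Add(k, r)) = Pow(Add(k, r), 2))
Function('o')(E) = -5 (Function('o')(E) = Add(-3, -2) = -5)
Z = -5
Add(Function('f')(-1), Mul(Function('W')(2, -3), Z)) = Add(Mul(-1, -1), Mul(Pow(Add(2, -3), 2), -5)) = Add(1, Mul(Pow(-1, 2), -5)) = Add(1, Mul(1, -5)) = Add(1, -5) = -4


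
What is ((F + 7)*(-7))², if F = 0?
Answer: 2401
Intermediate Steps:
((F + 7)*(-7))² = ((0 + 7)*(-7))² = (7*(-7))² = (-49)² = 2401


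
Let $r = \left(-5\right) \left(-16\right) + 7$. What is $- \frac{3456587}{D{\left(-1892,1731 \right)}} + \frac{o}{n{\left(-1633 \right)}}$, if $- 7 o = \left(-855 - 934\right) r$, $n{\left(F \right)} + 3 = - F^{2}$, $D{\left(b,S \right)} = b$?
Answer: $\frac{8065409478109}{4414708606} \approx 1826.9$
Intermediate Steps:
$n{\left(F \right)} = -3 - F^{2}$
$r = 87$ ($r = 80 + 7 = 87$)
$o = \frac{155643}{7}$ ($o = - \frac{\left(-855 - 934\right) 87}{7} = - \frac{\left(-1789\right) 87}{7} = \left(- \frac{1}{7}\right) \left(-155643\right) = \frac{155643}{7} \approx 22235.0$)
$- \frac{3456587}{D{\left(-1892,1731 \right)}} + \frac{o}{n{\left(-1633 \right)}} = - \frac{3456587}{-1892} + \frac{155643}{7 \left(-3 - \left(-1633\right)^{2}\right)} = \left(-3456587\right) \left(- \frac{1}{1892}\right) + \frac{155643}{7 \left(-3 - 2666689\right)} = \frac{3456587}{1892} + \frac{155643}{7 \left(-3 - 2666689\right)} = \frac{3456587}{1892} + \frac{155643}{7 \left(-2666692\right)} = \frac{3456587}{1892} + \frac{155643}{7} \left(- \frac{1}{2666692}\right) = \frac{3456587}{1892} - \frac{155643}{18666844} = \frac{8065409478109}{4414708606}$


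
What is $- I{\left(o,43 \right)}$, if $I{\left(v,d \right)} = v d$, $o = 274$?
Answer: $-11782$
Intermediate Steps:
$I{\left(v,d \right)} = d v$
$- I{\left(o,43 \right)} = - 43 \cdot 274 = \left(-1\right) 11782 = -11782$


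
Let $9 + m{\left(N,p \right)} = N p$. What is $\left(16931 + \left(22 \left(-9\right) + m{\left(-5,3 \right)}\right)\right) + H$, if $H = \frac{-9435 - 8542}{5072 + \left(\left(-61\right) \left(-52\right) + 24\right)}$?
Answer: $\frac{138132035}{8268} \approx 16707.0$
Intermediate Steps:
$m{\left(N,p \right)} = -9 + N p$
$H = - \frac{17977}{8268}$ ($H = - \frac{17977}{5072 + \left(3172 + 24\right)} = - \frac{17977}{5072 + 3196} = - \frac{17977}{8268} \approx -2.1743$)
$\left(16931 + \left(22 \left(-9\right) + m{\left(-5,3 \right)}\right)\right) + H = \left(16931 + \left(22 \left(-9\right) - 24\right)\right) - \frac{17977}{8268} = \left(16931 - 222\right) - \frac{17977}{8268} = 16709 - \frac{17977}{8268} = \frac{138132035}{8268}$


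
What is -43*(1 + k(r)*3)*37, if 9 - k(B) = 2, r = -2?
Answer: -35002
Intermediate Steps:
k(B) = 7 (k(B) = 9 - 1*2 = 9 - 2 = 7)
-43*(1 + k(r)*3)*37 = -43*(1 + 7*3)*37 = -43*(1 + 21)*37 = -43*22*37 = -946*37 = -35002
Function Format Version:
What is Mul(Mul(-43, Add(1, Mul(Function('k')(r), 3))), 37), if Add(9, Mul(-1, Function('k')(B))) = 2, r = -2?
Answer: -35002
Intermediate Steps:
Function('k')(B) = 7 (Function('k')(B) = Add(9, Mul(-1, 2)) = Add(9, -2) = 7)
Mul(Mul(-43, Add(1, Mul(Function('k')(r), 3))), 37) = Mul(Mul(-43, Add(1, Mul(7, 3))), 37) = Mul(Mul(-43, Add(1, 21)), 37) = Mul(Mul(-43, 22), 37) = Mul(-946, 37) = -35002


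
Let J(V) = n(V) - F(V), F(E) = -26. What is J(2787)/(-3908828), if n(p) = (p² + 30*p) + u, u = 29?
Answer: -3925517/1954414 ≈ -2.0085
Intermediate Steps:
n(p) = 29 + p² + 30*p (n(p) = (p² + 30*p) + 29 = 29 + p² + 30*p)
J(V) = 55 + V² + 30*V (J(V) = (29 + V² + 30*V) - 1*(-26) = (29 + V² + 30*V) + 26 = 55 + V² + 30*V)
J(2787)/(-3908828) = (55 + 2787² + 30*2787)/(-3908828) = (55 + 7767369 + 83610)*(-1/3908828) = 7851034*(-1/3908828) = -3925517/1954414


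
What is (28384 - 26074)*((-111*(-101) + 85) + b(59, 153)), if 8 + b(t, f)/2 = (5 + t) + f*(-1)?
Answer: 25645620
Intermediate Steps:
b(t, f) = -6 - 2*f + 2*t (b(t, f) = -16 + 2*((5 + t) + f*(-1)) = -16 + 2*((5 + t) - f) = -16 + 2*(5 + t - f) = -16 + (10 - 2*f + 2*t) = -6 - 2*f + 2*t)
(28384 - 26074)*((-111*(-101) + 85) + b(59, 153)) = (28384 - 26074)*((-111*(-101) + 85) + (-6 - 2*153 + 2*59)) = 2310*((11211 + 85) + (-6 - 306 + 118)) = 2310*(11296 - 194) = 2310*11102 = 25645620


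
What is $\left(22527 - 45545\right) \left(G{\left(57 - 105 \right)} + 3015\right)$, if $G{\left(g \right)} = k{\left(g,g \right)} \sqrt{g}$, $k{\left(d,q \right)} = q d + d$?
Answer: $-69399270 - 207714432 i \sqrt{3} \approx -6.9399 \cdot 10^{7} - 3.5977 \cdot 10^{8} i$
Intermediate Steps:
$k{\left(d,q \right)} = d + d q$ ($k{\left(d,q \right)} = d q + d = d + d q$)
$G{\left(g \right)} = g^{\frac{3}{2}} \left(1 + g\right)$ ($G{\left(g \right)} = g \left(1 + g\right) \sqrt{g} = g^{\frac{3}{2}} \left(1 + g\right)$)
$\left(22527 - 45545\right) \left(G{\left(57 - 105 \right)} + 3015\right) = \left(22527 - 45545\right) \left(\left(57 - 105\right)^{\frac{3}{2}} \left(1 + \left(57 - 105\right)\right) + 3015\right) = - 23018 \left(\left(-48\right)^{\frac{3}{2}} \left(1 - 48\right) + 3015\right) = - 23018 \left(- 192 i \sqrt{3} \left(-47\right) + 3015\right) = - 23018 \left(9024 i \sqrt{3} + 3015\right) = - 23018 \left(3015 + 9024 i \sqrt{3}\right) = -69399270 - 207714432 i \sqrt{3}$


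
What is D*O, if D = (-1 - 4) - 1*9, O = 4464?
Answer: -62496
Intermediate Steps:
D = -14 (D = -5 - 9 = -14)
D*O = -14*4464 = -62496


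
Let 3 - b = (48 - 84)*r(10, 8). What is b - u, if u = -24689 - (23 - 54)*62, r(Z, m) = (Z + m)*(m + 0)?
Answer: 27954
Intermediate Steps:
r(Z, m) = m*(Z + m) (r(Z, m) = (Z + m)*m = m*(Z + m))
u = -22767 (u = -24689 - (-31)*62 = -24689 - 1*(-1922) = -24689 + 1922 = -22767)
b = 5187 (b = 3 - (48 - 84)*8*(10 + 8) = 3 - (-36)*8*18 = 3 - (-36)*144 = 3 - 1*(-5184) = 3 + 5184 = 5187)
b - u = 5187 - 1*(-22767) = 5187 + 22767 = 27954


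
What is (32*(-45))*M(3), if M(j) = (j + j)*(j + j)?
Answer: -51840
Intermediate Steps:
M(j) = 4*j² (M(j) = (2*j)*(2*j) = 4*j²)
(32*(-45))*M(3) = (32*(-45))*(4*3²) = -5760*9 = -1440*36 = -51840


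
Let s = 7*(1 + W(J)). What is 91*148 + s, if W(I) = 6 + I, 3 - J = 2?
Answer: 13524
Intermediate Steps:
J = 1 (J = 3 - 1*2 = 3 - 2 = 1)
s = 56 (s = 7*(1 + (6 + 1)) = 7*(1 + 7) = 7*8 = 56)
91*148 + s = 91*148 + 56 = 13468 + 56 = 13524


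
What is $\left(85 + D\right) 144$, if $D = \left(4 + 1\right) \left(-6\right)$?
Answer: $7920$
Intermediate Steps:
$D = -30$ ($D = 5 \left(-6\right) = -30$)
$\left(85 + D\right) 144 = \left(85 - 30\right) 144 = 55 \cdot 144 = 7920$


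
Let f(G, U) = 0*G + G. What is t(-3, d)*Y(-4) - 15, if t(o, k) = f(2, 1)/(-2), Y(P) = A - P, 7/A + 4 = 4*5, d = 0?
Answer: -311/16 ≈ -19.438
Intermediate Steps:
f(G, U) = G (f(G, U) = 0 + G = G)
A = 7/16 (A = 7/(-4 + 4*5) = 7/(-4 + 20) = 7/16 ≈ 0.43750)
Y(P) = 7/16 - P
t(o, k) = -1 (t(o, k) = 2/(-2) = 2*(-½) = -1)
t(-3, d)*Y(-4) - 15 = -(7/16 - 1*(-4)) - 15 = -(7/16 + 4) - 15 = -1*71/16 - 15 = -71/16 - 15 = -311/16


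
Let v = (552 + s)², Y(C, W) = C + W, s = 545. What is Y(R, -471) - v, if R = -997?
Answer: -1204877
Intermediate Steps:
v = 1203409 (v = (552 + 545)² = 1097² = 1203409)
Y(R, -471) - v = (-997 - 471) - 1*1203409 = -1468 - 1203409 = -1204877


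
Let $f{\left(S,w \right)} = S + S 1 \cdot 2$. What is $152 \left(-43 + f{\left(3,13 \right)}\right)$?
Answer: $-5168$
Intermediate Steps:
$f{\left(S,w \right)} = 3 S$ ($f{\left(S,w \right)} = S + S 2 = S + 2 S = 3 S$)
$152 \left(-43 + f{\left(3,13 \right)}\right) = 152 \left(-43 + 3 \cdot 3\right) = 152 \left(-43 + 9\right) = 152 \left(-34\right) = -5168$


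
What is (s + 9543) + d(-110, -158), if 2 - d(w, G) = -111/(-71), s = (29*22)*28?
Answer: 1945928/71 ≈ 27407.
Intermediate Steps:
s = 17864 (s = 638*28 = 17864)
d(w, G) = 31/71 (d(w, G) = 2 - (-111)/(-71) = 2 - (-111)*(-1)/71 = 2 - 1*111/71 = 2 - 111/71 = 31/71)
(s + 9543) + d(-110, -158) = (17864 + 9543) + 31/71 = 27407 + 31/71 = 1945928/71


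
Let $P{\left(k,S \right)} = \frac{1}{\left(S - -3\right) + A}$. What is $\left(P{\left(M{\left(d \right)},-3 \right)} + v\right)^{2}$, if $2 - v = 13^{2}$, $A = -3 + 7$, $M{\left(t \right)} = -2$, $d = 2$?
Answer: $\frac{444889}{16} \approx 27806.0$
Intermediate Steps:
$A = 4$
$P{\left(k,S \right)} = \frac{1}{7 + S}$ ($P{\left(k,S \right)} = \frac{1}{\left(S - -3\right) + 4} = \frac{1}{\left(S + 3\right) + 4} = \frac{1}{\left(3 + S\right) + 4} = \frac{1}{7 + S}$)
$v = -167$ ($v = 2 - 13^{2} = 2 - 169 = -167$)
$\left(P{\left(M{\left(d \right)},-3 \right)} + v\right)^{2} = \left(\frac{1}{7 - 3} - 167\right)^{2} = \left(\frac{1}{4} - 167\right)^{2} = \left(- \frac{667}{4}\right)^{2} = \frac{444889}{16}$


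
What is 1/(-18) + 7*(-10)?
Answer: -1261/18 ≈ -70.056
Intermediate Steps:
1/(-18) + 7*(-10) = -1/18 - 70 = -1261/18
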